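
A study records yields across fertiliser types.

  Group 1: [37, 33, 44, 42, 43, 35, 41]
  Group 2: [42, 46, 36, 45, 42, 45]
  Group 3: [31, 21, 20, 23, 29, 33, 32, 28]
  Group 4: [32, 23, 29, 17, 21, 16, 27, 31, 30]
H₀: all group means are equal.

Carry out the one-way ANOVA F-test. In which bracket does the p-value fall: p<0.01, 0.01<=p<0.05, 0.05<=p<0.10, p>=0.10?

Group means [39.29, 42.67, 27.12, 25.11], grand mean 32.467
SSB = Σnᵢ(x̄ᵢ−x̄)² = 1664.941; SSW = ΣΣ(x−x̄ᵢ)² = 654.526
MSB = 1664.941/3 = 554.9803; MSW = 654.526/26 = 25.1741
F = MSB/MSW = 22.0457
df = (3, 26)
p-value (upper-tail) = 0.00000
→ bracket: p<0.01

p-value bracket: p<0.01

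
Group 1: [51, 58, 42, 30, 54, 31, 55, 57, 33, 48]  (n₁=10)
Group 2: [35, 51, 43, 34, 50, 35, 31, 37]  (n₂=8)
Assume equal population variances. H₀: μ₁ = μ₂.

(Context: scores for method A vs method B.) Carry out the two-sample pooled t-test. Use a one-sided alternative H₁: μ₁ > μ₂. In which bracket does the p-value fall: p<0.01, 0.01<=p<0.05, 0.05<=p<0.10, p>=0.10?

p-value bracket: 0.05<=p<0.10

x̄₁=45.900, s₁=11.080, n₁=10
x̄₂=39.500, s₂=7.597, n₂=8
s_p² = [9·11.080² + 7·7.597²]/16 = 94.3063
SE = √(s_p²·(1/10+1/8)) = 4.6064
t = (45.900−39.500)/4.6064 = 1.3894
df = 16
p-value (one-sided, H₁ greater) = 0.09188
→ bracket: 0.05<=p<0.10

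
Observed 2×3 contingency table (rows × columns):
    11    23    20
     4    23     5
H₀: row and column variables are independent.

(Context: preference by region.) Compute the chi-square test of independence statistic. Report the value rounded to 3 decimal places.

Row totals [54, 32], col totals [15, 46, 25], n=86
χ² = (11−9.42)²/9.42 + (23−28.88)²/28.88 + (20−15.70)²/15.70 + (4−5.58)²/5.58 + (23−17.12)²/17.12 + (5−9.30)²/9.30 = 7.1036
df = 2

test statistic = 7.104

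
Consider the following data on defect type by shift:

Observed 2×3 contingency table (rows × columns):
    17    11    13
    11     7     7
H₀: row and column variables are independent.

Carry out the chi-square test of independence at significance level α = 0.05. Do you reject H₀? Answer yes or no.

reject H₀: no

Row totals [41, 25], col totals [28, 18, 20], n=66
χ² = (17−17.39)²/17.39 + (11−11.18)²/11.18 + (13−12.42)²/12.42 + (11−10.61)²/10.61 + (7−6.82)²/6.82 + (7−7.58)²/7.58 = 0.1018
df = 2
p-value (upper-tail) = 0.95037
At α=0.05: p ≥ α → fail to reject H₀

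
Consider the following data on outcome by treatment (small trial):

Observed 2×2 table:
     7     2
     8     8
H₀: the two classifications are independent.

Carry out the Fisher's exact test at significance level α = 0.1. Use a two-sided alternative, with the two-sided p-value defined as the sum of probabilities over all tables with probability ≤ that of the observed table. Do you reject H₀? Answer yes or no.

reject H₀: no

Margins: r₁=9, r₂=16, c₁=15, c₂=10, n=25
p_obs = C(9,7)·C(16,8)/C(25,15); sum pmf over tables with pmf ≤ p_obs
p-value (two-sided) = 0.22896
At α=0.1: p ≥ α → fail to reject H₀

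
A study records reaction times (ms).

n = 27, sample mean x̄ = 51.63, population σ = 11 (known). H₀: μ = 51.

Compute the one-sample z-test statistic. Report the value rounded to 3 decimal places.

test statistic = 0.298

SE = σ/√n = 11/√27 = 2.1170
z = (x̄−μ₀)/SE = (51.63−51)/2.1170 = 0.2976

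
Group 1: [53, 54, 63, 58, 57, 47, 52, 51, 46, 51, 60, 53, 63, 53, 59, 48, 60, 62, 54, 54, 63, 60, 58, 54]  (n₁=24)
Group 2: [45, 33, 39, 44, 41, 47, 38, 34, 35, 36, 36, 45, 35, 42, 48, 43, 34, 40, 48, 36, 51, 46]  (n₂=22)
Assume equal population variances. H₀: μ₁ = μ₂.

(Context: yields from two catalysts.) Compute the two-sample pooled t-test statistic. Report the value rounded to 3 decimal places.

test statistic = 9.515

x̄₁=55.542, s₁=5.099, n₁=24
x̄₂=40.727, s₂=5.461, n₂=22
s_p² = [23·5.099² + 21·5.461²]/44 = 27.8255
SE = √(s_p²·(1/24+1/22)) = 1.5570
t = (55.542−40.727)/1.5570 = 9.5148
df = 44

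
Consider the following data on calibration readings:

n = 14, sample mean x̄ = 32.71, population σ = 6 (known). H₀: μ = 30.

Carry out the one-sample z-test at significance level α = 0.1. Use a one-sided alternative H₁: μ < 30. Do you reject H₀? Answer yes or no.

reject H₀: no

SE = σ/√n = 6/√14 = 1.6036
z = (x̄−μ₀)/SE = (32.71−30)/1.6036 = 1.6900
p-value (one-sided, H₁ less) = 0.95448
At α=0.1: p ≥ α → fail to reject H₀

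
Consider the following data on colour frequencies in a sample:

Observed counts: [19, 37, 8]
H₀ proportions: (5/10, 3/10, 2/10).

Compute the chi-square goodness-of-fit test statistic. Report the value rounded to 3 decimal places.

test statistic = 23.583

n = 64; E_i = n·p_i = [32.00, 19.20, 12.80]
χ² = (19−32.00)²/32.00 + (37−19.20)²/19.20 + (8−12.80)²/12.80 = 23.5833
df = 2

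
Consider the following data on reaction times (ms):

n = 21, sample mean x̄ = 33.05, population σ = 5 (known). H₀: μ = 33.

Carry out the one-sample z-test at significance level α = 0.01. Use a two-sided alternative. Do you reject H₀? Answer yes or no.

reject H₀: no

SE = σ/√n = 5/√21 = 1.0911
z = (x̄−μ₀)/SE = (33.05−33)/1.0911 = 0.0458
p-value (two-sided) = 0.96345
At α=0.01: p ≥ α → fail to reject H₀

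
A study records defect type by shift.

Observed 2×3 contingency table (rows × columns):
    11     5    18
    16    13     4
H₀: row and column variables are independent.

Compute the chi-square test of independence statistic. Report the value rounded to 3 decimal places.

Row totals [34, 33], col totals [27, 18, 22], n=67
χ² = (11−13.70)²/13.70 + (5−9.13)²/9.13 + (18−11.16)²/11.16 + (16−13.30)²/13.30 + (13−8.87)²/8.87 + (4−10.84)²/10.84 = 13.3786
df = 2

test statistic = 13.379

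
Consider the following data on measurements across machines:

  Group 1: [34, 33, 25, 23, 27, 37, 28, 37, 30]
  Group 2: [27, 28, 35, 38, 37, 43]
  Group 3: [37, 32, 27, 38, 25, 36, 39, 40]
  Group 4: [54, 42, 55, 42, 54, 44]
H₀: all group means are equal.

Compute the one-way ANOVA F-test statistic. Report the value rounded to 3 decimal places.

test statistic = 12.573

Group means [30.44, 34.67, 34.25, 48.50], grand mean 36.103
SSB = Σnᵢ(x̄ᵢ−x̄)² = 1250.134; SSW = ΣΣ(x−x̄ᵢ)² = 828.556
MSB = 1250.134/3 = 416.7114; MSW = 828.556/25 = 33.1422
F = MSB/MSW = 12.5734
df = (3, 25)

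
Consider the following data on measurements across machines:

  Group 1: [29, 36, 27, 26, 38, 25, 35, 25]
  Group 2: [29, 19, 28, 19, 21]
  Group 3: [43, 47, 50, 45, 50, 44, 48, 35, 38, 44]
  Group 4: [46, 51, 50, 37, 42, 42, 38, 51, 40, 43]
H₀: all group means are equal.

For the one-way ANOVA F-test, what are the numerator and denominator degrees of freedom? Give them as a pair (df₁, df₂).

degrees of freedom = [3, 29]

k = 4 groups, N = 33 total
df = (k−1, N−k) = (4−1, 33−4) = (3, 29)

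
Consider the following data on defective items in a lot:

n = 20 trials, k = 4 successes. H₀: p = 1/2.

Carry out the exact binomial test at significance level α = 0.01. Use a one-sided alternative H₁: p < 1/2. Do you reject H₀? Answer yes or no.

Exact binomial: n=20, k=4, p₀=1/2=0.5000
P(X≤4) from Σ C(n,i)·p₀^i·(1−p₀)^(n−i)
p-value (one-sided, H₁ less) = 0.00591
At α=0.01: p < α → reject H₀

reject H₀: yes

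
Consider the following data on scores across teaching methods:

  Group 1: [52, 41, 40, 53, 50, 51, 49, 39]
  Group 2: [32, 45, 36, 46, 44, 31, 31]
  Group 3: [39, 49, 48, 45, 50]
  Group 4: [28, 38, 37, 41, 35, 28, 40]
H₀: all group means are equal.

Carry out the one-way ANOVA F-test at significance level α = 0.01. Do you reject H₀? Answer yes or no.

reject H₀: yes

Group means [46.88, 37.86, 46.20, 35.29], grand mean 41.407
SSB = Σnᵢ(x̄ᵢ−x̄)² = 704.558; SSW = ΣΣ(x−x̄ᵢ)² = 775.961
MSB = 704.558/3 = 234.8526; MSW = 775.961/23 = 33.7374
F = MSB/MSW = 6.9612
df = (3, 23)
p-value (upper-tail) = 0.00169
At α=0.01: p < α → reject H₀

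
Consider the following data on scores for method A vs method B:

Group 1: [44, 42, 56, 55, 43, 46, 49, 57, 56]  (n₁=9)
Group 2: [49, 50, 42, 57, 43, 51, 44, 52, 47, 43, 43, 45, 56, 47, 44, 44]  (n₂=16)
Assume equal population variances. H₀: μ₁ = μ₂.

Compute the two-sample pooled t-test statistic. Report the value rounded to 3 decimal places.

x̄₁=49.778, s₁=6.241, n₁=9
x̄₂=47.312, s₂=4.743, n₂=16
s_p² = [8·6.241² + 15·4.743²]/23 = 28.2171
SE = √(s_p²·(1/9+1/16)) = 2.2133
t = (49.778−47.312)/2.2133 = 1.1138
df = 23

test statistic = 1.114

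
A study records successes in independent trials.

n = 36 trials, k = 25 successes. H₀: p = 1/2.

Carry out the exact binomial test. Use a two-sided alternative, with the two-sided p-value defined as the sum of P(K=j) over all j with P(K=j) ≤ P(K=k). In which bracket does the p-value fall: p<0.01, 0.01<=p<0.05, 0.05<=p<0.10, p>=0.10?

Exact binomial: n=36, k=25, p₀=1/2=0.5000
P(X=j) = C(n,j)·p₀^j·(1−p₀)^(n−j); p = Σ P(X=j) over j with P(X=j) ≤ P(X=25)
p-value (two-sided) = 0.02882
→ bracket: 0.01<=p<0.05

p-value bracket: 0.01<=p<0.05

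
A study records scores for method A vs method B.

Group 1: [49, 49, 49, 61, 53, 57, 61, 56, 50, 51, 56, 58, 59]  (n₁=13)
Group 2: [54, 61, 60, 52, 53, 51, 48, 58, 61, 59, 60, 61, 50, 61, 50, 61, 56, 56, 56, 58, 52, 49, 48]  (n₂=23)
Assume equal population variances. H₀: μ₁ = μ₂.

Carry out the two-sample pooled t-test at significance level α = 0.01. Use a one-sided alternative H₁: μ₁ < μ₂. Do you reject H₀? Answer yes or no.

reject H₀: no

x̄₁=54.538, s₁=4.594, n₁=13
x̄₂=55.435, s₂=4.698, n₂=23
s_p² = [12·4.594² + 22·4.698²]/34 = 21.7319
SE = √(s_p²·(1/13+1/23)) = 1.6176
t = (54.538−55.435)/1.6176 = -0.5541
df = 34
p-value (one-sided, H₁ less) = 0.29156
At α=0.01: p ≥ α → fail to reject H₀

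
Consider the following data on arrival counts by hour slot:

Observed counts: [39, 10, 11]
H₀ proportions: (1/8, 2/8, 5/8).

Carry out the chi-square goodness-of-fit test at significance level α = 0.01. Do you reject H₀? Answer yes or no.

n = 60; E_i = n·p_i = [7.50, 15.00, 37.50]
χ² = (39−7.50)²/7.50 + (10−15.00)²/15.00 + (11−37.50)²/37.50 = 152.6933
df = 2
p-value (upper-tail) = 0.00000
At α=0.01: p < α → reject H₀

reject H₀: yes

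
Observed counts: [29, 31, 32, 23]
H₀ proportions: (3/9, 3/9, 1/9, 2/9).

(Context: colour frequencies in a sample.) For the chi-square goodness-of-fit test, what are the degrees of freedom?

df = k − 1 = 4 − 1 = 3

degrees of freedom = 3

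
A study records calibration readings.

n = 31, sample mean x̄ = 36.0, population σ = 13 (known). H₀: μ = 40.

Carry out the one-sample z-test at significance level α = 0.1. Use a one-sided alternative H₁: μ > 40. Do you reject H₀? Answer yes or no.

reject H₀: no

SE = σ/√n = 13/√31 = 2.3349
z = (x̄−μ₀)/SE = (36.0−40)/2.3349 = -1.7132
p-value (one-sided, H₁ greater) = 0.95666
At α=0.1: p ≥ α → fail to reject H₀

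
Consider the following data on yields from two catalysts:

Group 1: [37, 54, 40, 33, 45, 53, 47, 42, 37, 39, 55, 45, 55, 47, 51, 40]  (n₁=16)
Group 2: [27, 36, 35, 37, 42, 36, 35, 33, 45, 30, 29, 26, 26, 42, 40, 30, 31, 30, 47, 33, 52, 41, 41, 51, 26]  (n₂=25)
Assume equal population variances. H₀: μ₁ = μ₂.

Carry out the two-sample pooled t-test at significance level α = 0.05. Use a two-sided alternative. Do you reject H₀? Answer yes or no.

reject H₀: yes

x̄₁=45.000, s₁=7.099, n₁=16
x̄₂=36.040, s₂=7.651, n₂=25
s_p² = [15·7.099² + 24·7.651²]/39 = 55.4092
SE = √(s_p²·(1/16+1/25)) = 2.3832
t = (45.000−36.040)/2.3832 = 3.7597
df = 39
p-value (two-sided) = 0.00056
At α=0.05: p < α → reject H₀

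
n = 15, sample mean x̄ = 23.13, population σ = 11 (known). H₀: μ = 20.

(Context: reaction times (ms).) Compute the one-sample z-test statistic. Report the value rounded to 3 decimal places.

test statistic = 1.102

SE = σ/√n = 11/√15 = 2.8402
z = (x̄−μ₀)/SE = (23.13−20)/2.8402 = 1.1020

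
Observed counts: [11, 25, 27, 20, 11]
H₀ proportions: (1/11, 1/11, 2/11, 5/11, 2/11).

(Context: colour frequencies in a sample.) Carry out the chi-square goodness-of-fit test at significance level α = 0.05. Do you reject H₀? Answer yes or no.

reject H₀: yes

n = 94; E_i = n·p_i = [8.55, 8.55, 17.09, 42.73, 17.09]
χ² = (11−8.55)²/8.55 + (25−8.55)²/8.55 + (27−17.09)²/17.09 + (20−42.73)²/42.73 + (11−17.09)²/17.09 = 52.3936
df = 4
p-value (upper-tail) = 0.00000
At α=0.05: p < α → reject H₀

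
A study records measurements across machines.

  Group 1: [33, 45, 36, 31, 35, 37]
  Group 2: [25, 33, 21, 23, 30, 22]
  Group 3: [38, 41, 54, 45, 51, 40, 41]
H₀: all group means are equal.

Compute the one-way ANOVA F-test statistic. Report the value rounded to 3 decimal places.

Group means [36.17, 25.67, 44.29], grand mean 35.842
SSB = Σnᵢ(x̄ᵢ−x̄)² = 1120.931; SSW = ΣΣ(x−x̄ᵢ)² = 451.595
MSB = 1120.931/2 = 560.4655; MSW = 451.595/16 = 28.2247
F = MSB/MSW = 19.8573
df = (2, 16)

test statistic = 19.857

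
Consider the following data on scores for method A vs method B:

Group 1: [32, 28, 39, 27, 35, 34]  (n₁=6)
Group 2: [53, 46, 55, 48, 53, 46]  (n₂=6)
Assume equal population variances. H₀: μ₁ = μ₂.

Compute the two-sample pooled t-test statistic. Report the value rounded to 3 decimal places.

test statistic = -7.206

x̄₁=32.500, s₁=4.506, n₁=6
x̄₂=50.167, s₂=3.971, n₂=6
s_p² = [5·4.506² + 5·3.971²]/10 = 18.0333
SE = √(s_p²·(1/6+1/6)) = 2.4518
t = (32.500−50.167)/2.4518 = -7.2057
df = 10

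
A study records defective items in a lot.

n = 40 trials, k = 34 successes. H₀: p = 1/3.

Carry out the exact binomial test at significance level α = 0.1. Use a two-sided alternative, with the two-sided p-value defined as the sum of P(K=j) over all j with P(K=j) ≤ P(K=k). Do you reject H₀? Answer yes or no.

Exact binomial: n=40, k=34, p₀=1/3=0.3333
P(X=j) = C(n,j)·p₀^j·(1−p₀)^(n−j); p = Σ P(X=j) over j with P(X=j) ≤ P(X=34)
p-value (two-sided) = 0.00000
At α=0.1: p < α → reject H₀

reject H₀: yes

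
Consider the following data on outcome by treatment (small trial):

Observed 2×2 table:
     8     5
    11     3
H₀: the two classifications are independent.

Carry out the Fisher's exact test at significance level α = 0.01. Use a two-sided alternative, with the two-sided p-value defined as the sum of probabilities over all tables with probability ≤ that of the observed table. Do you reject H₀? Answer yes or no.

Margins: r₁=13, r₂=14, c₁=19, c₂=8, n=27
p_obs = C(13,8)·C(14,11)/C(27,19); sum pmf over tables with pmf ≤ p_obs
p-value (two-sided) = 0.41971
At α=0.01: p ≥ α → fail to reject H₀

reject H₀: no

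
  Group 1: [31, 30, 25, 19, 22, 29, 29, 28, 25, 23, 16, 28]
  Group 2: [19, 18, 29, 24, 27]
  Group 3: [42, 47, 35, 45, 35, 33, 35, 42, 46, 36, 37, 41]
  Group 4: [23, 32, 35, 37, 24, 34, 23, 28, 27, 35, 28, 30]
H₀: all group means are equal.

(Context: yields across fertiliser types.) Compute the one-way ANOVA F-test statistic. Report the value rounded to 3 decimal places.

test statistic = 21.972

Group means [25.42, 23.40, 39.50, 29.67], grand mean 30.537
SSB = Σnᵢ(x̄ᵢ−x̄)² = 1542.412; SSW = ΣΣ(x−x̄ᵢ)² = 865.783
MSB = 1542.412/3 = 514.1373; MSW = 865.783/37 = 23.3995
F = MSB/MSW = 21.9721
df = (3, 37)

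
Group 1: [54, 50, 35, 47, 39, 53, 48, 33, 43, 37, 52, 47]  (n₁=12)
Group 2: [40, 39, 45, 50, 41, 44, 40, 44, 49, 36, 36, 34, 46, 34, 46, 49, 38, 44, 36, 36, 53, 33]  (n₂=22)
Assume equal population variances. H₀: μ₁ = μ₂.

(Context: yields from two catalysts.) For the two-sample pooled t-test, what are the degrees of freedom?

degrees of freedom = 32

df = n₁ + n₂ − 2 = 12 + 22 − 2 = 32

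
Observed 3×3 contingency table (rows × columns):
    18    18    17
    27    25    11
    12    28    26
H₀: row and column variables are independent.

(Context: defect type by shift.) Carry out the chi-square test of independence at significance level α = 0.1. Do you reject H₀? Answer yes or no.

Row totals [53, 63, 66], col totals [57, 71, 54], n=182
χ² = (18−16.60)²/16.60 + (18−20.68)²/20.68 + (17−15.73)²/15.73 + (27−19.73)²/19.73 + (25−24.58)²/24.58 + (11−18.69)²/18.69 + (12−20.67)²/20.67 + (28−25.75)²/25.75 + (26−19.58)²/19.58 = 12.3560
df = 4
p-value (upper-tail) = 0.01489
At α=0.1: p < α → reject H₀

reject H₀: yes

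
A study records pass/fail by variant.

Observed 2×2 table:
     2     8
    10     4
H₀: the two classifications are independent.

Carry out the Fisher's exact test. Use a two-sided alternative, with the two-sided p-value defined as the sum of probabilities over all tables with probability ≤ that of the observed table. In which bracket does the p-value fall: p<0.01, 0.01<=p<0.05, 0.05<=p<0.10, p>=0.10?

Margins: r₁=10, r₂=14, c₁=12, c₂=12, n=24
p_obs = C(10,2)·C(14,10)/C(24,12); sum pmf over tables with pmf ≤ p_obs
p-value (two-sided) = 0.03607
→ bracket: 0.01<=p<0.05

p-value bracket: 0.01<=p<0.05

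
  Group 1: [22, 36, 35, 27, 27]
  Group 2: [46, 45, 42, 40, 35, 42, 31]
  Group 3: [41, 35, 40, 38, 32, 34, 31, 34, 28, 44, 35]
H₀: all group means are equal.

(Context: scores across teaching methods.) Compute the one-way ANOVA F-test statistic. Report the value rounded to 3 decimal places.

test statistic = 6.250

Group means [29.40, 40.14, 35.64], grand mean 35.652
SSB = Σnᵢ(x̄ᵢ−x̄)² = 336.615; SSW = ΣΣ(x−x̄ᵢ)² = 538.603
MSB = 336.615/2 = 168.3074; MSW = 538.603/20 = 26.9301
F = MSB/MSW = 6.2498
df = (2, 20)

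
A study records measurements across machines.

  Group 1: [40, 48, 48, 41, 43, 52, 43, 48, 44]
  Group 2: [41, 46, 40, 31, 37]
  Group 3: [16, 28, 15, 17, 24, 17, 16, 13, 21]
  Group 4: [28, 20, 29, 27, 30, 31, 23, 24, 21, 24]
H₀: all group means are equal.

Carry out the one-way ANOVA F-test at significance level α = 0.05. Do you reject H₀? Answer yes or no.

Group means [45.22, 39.00, 18.56, 25.70], grand mean 31.091
SSB = Σnᵢ(x̄ᵢ−x̄)² = 3814.849; SSW = ΣΣ(x−x̄ᵢ)² = 565.878
MSB = 3814.849/3 = 1271.6165; MSW = 565.878/29 = 19.5130
F = MSB/MSW = 65.1676
df = (3, 29)
p-value (upper-tail) = 0.00000
At α=0.05: p < α → reject H₀

reject H₀: yes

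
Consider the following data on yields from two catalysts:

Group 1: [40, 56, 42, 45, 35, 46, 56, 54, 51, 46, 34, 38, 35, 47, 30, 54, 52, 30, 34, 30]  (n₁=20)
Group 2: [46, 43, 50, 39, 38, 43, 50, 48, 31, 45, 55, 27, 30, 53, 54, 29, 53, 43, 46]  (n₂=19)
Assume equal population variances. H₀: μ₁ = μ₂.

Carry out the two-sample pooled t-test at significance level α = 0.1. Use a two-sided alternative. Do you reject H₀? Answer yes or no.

reject H₀: no

x̄₁=42.750, s₁=9.159, n₁=20
x̄₂=43.316, s₂=8.863, n₂=19
s_p² = [19·9.159² + 18·8.863²]/37 = 81.2934
SE = √(s_p²·(1/20+1/19)) = 2.8885
t = (42.750−43.316)/2.8885 = -0.1959
df = 37
p-value (two-sided) = 0.84578
At α=0.1: p ≥ α → fail to reject H₀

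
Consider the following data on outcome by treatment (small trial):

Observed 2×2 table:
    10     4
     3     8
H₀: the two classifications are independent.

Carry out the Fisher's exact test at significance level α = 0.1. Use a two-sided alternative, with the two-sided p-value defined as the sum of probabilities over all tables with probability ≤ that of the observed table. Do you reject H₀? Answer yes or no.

reject H₀: yes

Margins: r₁=14, r₂=11, c₁=13, c₂=12, n=25
p_obs = C(14,10)·C(11,3)/C(25,13); sum pmf over tables with pmf ≤ p_obs
p-value (two-sided) = 0.04718
At α=0.1: p < α → reject H₀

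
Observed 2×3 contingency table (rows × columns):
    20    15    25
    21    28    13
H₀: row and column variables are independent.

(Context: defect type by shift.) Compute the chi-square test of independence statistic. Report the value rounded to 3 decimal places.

Row totals [60, 62], col totals [41, 43, 38], n=122
χ² = (20−20.16)²/20.16 + (15−21.15)²/21.15 + (25−18.69)²/18.69 + (21−20.84)²/20.84 + (28−21.85)²/21.85 + (13−19.31)²/19.31 = 7.7134
df = 2

test statistic = 7.713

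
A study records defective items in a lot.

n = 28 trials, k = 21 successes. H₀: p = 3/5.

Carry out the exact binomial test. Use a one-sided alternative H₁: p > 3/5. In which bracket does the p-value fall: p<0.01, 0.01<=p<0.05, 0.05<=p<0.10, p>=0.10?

Exact binomial: n=28, k=21, p₀=3/5=0.6000
P(X≥21) from Σ C(n,i)·p₀^i·(1−p₀)^(n−i)
p-value (one-sided, H₁ greater) = 0.07401
→ bracket: 0.05<=p<0.10

p-value bracket: 0.05<=p<0.10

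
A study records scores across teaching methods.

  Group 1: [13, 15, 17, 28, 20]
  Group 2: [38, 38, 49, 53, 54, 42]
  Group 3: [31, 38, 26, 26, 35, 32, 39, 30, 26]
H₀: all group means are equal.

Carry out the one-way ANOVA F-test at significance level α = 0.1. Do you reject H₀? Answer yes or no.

reject H₀: yes

Group means [18.60, 45.67, 31.44], grand mean 32.500
SSB = Σnᵢ(x̄ᵢ−x̄)² = 2016.244; SSW = ΣΣ(x−x̄ᵢ)² = 606.756
MSB = 2016.244/2 = 1008.1222; MSW = 606.756/17 = 35.6915
F = MSB/MSW = 28.2454
df = (2, 17)
p-value (upper-tail) = 0.00000
At α=0.1: p < α → reject H₀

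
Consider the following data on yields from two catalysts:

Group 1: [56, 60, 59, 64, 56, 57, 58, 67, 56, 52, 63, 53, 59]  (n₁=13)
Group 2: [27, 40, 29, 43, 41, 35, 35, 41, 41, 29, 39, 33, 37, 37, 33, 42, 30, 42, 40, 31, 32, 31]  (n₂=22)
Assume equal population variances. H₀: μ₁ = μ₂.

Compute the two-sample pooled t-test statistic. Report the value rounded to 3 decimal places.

test statistic = 13.501

x̄₁=58.462, s₁=4.274, n₁=13
x̄₂=35.818, s₂=5.068, n₂=22
s_p² = [12·4.274² + 21·5.068²]/33 = 22.9850
SE = √(s_p²·(1/13+1/22)) = 1.6772
t = (58.462−35.818)/1.6772 = 13.5011
df = 33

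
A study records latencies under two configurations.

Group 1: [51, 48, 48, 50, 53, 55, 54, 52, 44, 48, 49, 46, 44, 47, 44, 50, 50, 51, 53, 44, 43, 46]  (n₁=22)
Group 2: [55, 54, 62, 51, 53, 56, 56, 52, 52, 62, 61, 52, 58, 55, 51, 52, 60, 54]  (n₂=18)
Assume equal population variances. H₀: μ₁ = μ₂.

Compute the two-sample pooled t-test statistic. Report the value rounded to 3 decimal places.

test statistic = -5.734

x̄₁=48.636, s₁=3.593, n₁=22
x̄₂=55.333, s₂=3.773, n₂=18
s_p² = [21·3.593² + 17·3.773²]/38 = 13.5024
SE = √(s_p²·(1/22+1/18)) = 1.1679
t = (48.636−55.333)/1.1679 = -5.7344
df = 38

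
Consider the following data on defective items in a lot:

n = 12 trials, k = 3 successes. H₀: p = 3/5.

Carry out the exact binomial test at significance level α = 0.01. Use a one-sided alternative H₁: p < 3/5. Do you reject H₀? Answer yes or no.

Exact binomial: n=12, k=3, p₀=3/5=0.6000
P(X≤3) from Σ C(n,i)·p₀^i·(1−p₀)^(n−i)
p-value (one-sided, H₁ less) = 0.01527
At α=0.01: p ≥ α → fail to reject H₀

reject H₀: no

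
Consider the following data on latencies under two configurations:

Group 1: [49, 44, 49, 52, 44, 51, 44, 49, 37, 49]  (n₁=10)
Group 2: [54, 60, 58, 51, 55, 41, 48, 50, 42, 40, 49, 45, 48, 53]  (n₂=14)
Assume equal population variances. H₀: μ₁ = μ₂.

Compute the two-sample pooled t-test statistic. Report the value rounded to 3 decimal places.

x̄₁=46.800, s₁=4.517, n₁=10
x̄₂=49.571, s₂=6.148, n₂=14
s_p² = [9·4.517² + 13·6.148²]/22 = 30.6831
SE = √(s_p²·(1/10+1/14)) = 2.2935
t = (46.800−49.571)/2.2935 = -1.2084
df = 22

test statistic = -1.208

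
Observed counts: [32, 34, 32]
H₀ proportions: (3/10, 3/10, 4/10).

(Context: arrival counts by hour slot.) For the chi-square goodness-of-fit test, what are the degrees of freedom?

degrees of freedom = 2

df = k − 1 = 3 − 1 = 2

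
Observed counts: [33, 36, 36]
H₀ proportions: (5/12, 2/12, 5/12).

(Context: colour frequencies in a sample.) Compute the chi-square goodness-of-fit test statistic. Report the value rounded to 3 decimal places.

n = 105; E_i = n·p_i = [43.75, 17.50, 43.75]
χ² = (33−43.75)²/43.75 + (36−17.50)²/17.50 + (36−43.75)²/43.75 = 23.5714
df = 2

test statistic = 23.571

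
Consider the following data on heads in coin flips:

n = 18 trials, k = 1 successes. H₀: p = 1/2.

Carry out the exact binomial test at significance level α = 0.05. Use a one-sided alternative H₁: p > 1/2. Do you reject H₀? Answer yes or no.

reject H₀: no

Exact binomial: n=18, k=1, p₀=1/2=0.5000
P(X≥1) from Σ C(n,i)·p₀^i·(1−p₀)^(n−i)
p-value (one-sided, H₁ greater) = 1.00000
At α=0.05: p ≥ α → fail to reject H₀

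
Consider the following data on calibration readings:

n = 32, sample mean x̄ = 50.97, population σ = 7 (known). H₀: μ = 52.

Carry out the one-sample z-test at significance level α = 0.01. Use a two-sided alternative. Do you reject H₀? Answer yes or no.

reject H₀: no

SE = σ/√n = 7/√32 = 1.2374
z = (x̄−μ₀)/SE = (50.97−52)/1.2374 = -0.8324
p-value (two-sided) = 0.40520
At α=0.01: p ≥ α → fail to reject H₀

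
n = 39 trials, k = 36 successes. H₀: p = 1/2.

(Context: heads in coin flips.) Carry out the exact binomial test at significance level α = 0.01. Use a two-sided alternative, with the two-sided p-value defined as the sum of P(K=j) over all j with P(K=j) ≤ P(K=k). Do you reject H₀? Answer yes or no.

reject H₀: yes

Exact binomial: n=39, k=36, p₀=1/2=0.5000
P(X=j) = C(n,j)·p₀^j·(1−p₀)^(n−j); p = Σ P(X=j) over j with P(X=j) ≤ P(X=36)
p-value (two-sided) = 0.00000
At α=0.01: p < α → reject H₀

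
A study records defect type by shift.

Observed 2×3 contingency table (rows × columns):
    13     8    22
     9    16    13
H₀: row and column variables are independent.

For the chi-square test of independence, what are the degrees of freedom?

degrees of freedom = 2

df = (r−1)(c−1) = (2−1)·(3−1) = 2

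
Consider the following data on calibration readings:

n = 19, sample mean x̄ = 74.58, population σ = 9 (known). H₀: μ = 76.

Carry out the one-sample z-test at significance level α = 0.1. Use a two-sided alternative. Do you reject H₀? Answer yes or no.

reject H₀: no

SE = σ/√n = 9/√19 = 2.0647
z = (x̄−μ₀)/SE = (74.58−76)/2.0647 = -0.6877
p-value (two-sided) = 0.49162
At α=0.1: p ≥ α → fail to reject H₀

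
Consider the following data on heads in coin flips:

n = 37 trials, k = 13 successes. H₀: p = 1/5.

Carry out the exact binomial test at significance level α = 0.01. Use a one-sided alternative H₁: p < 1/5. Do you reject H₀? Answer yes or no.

Exact binomial: n=37, k=13, p₀=1/5=0.2000
P(X≤13) from Σ C(n,i)·p₀^i·(1−p₀)^(n−i)
p-value (one-sided, H₁ less) = 0.99072
At α=0.01: p ≥ α → fail to reject H₀

reject H₀: no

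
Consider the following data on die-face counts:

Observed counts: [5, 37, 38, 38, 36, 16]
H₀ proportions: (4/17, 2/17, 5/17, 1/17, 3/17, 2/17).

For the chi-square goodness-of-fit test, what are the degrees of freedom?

df = k − 1 = 6 − 1 = 5

degrees of freedom = 5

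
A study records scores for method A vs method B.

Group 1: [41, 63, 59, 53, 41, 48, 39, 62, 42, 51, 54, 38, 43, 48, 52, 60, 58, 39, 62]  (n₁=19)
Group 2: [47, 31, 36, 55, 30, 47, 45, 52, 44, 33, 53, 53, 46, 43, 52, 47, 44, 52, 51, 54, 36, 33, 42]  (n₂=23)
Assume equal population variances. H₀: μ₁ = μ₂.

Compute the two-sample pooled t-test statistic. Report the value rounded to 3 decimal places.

test statistic = 2.144

x̄₁=50.158, s₁=8.821, n₁=19
x̄₂=44.609, s₂=7.941, n₂=23
s_p² = [18·8.821² + 22·7.941²]/40 = 69.7001
SE = √(s_p²·(1/19+1/23)) = 2.5882
t = (50.158−44.609)/2.5882 = 2.1440
df = 40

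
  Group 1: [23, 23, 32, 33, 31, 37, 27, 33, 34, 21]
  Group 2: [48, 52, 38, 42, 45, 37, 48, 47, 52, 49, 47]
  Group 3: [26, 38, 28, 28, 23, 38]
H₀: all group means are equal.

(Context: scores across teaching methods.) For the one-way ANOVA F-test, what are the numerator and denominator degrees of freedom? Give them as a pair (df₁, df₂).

k = 3 groups, N = 27 total
df = (k−1, N−k) = (3−1, 27−3) = (2, 24)

degrees of freedom = [2, 24]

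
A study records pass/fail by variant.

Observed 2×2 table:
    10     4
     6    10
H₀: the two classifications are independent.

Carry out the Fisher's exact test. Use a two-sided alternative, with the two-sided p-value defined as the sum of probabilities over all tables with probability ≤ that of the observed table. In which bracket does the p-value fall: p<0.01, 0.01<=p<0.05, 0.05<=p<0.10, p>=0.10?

p-value bracket: 0.05<=p<0.10

Margins: r₁=14, r₂=16, c₁=16, c₂=14, n=30
p_obs = C(14,10)·C(16,6)/C(30,16); sum pmf over tables with pmf ≤ p_obs
p-value (two-sided) = 0.08126
→ bracket: 0.05<=p<0.10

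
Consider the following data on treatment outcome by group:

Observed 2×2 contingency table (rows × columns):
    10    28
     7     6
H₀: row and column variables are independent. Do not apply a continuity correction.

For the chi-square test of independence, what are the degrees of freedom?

df = (r−1)(c−1) = (2−1)·(2−1) = 1

degrees of freedom = 1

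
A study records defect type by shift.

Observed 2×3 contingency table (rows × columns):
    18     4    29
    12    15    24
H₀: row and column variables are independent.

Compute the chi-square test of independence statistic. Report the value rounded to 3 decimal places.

test statistic = 8.040

Row totals [51, 51], col totals [30, 19, 53], n=102
χ² = (18−15.00)²/15.00 + (4−9.50)²/9.50 + (29−26.50)²/26.50 + (12−15.00)²/15.00 + (15−9.50)²/9.50 + (24−26.50)²/26.50 = 8.0401
df = 2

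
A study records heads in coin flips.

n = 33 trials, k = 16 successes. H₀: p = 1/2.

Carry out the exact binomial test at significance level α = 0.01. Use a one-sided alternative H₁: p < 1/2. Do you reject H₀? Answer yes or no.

Exact binomial: n=33, k=16, p₀=1/2=0.5000
P(X≤16) from Σ C(n,i)·p₀^i·(1−p₀)^(n−i)
p-value (one-sided, H₁ less) = 0.50000
At α=0.01: p ≥ α → fail to reject H₀

reject H₀: no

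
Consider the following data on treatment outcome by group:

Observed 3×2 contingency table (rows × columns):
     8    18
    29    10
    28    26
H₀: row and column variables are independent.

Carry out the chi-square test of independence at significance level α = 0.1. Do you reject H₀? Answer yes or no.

reject H₀: yes

Row totals [26, 39, 54], col totals [65, 54], n=119
χ² = (8−14.20)²/14.20 + (18−11.80)²/11.80 + (29−21.30)²/21.30 + (10−17.70)²/17.70 + (28−29.50)²/29.50 + (26−24.50)²/24.50 = 12.2646
df = 2
p-value (upper-tail) = 0.00217
At α=0.1: p < α → reject H₀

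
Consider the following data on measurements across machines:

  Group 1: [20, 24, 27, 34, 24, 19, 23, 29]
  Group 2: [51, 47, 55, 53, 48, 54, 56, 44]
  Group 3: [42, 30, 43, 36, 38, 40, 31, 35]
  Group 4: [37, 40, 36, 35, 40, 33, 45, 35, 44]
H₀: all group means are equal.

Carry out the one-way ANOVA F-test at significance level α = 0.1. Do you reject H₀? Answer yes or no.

Group means [25.00, 51.00, 36.88, 38.33], grand mean 37.818
SSB = Σnᵢ(x̄ᵢ−x̄)² = 2714.034; SSW = ΣΣ(x−x̄ᵢ)² = 596.875
MSB = 2714.034/3 = 904.6780; MSW = 596.875/29 = 20.5819
F = MSB/MSW = 43.9550
df = (3, 29)
p-value (upper-tail) = 0.00000
At α=0.1: p < α → reject H₀

reject H₀: yes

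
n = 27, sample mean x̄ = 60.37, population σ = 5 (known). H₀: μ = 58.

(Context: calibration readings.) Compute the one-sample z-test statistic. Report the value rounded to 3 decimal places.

SE = σ/√n = 5/√27 = 0.9623
z = (x̄−μ₀)/SE = (60.37−58)/0.9623 = 2.4630

test statistic = 2.463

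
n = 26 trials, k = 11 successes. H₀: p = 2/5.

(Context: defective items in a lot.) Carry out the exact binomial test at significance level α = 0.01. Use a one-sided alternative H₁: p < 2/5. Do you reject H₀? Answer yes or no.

Exact binomial: n=26, k=11, p₀=2/5=0.4000
P(X≤11) from Σ C(n,i)·p₀^i·(1−p₀)^(n−i)
p-value (one-sided, H₁ less) = 0.67368
At α=0.01: p ≥ α → fail to reject H₀

reject H₀: no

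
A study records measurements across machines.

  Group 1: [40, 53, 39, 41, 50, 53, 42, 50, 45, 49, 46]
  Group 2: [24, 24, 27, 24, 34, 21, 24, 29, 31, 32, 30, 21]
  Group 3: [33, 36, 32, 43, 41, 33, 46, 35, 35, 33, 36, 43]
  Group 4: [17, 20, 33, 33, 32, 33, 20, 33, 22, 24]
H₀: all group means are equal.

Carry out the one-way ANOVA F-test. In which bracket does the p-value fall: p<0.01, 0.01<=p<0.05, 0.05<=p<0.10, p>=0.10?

p-value bracket: p<0.01

Group means [46.18, 26.75, 37.17, 26.70], grand mean 34.267
SSB = Σnᵢ(x̄ᵢ−x̄)² = 2913.147; SSW = ΣΣ(x−x̄ᵢ)² = 1127.653
MSB = 2913.147/3 = 971.0490; MSW = 1127.653/41 = 27.5037
F = MSB/MSW = 35.3061
df = (3, 41)
p-value (upper-tail) = 0.00000
→ bracket: p<0.01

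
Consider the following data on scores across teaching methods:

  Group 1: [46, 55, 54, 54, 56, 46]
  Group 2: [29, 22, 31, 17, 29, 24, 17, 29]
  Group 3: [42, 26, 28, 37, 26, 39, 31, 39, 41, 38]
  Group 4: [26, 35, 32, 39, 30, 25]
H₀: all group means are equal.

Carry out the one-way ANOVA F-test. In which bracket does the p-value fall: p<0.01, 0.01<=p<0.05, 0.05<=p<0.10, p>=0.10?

p-value bracket: p<0.01

Group means [51.83, 24.75, 34.70, 31.17], grand mean 34.767
SSB = Σnᵢ(x̄ᵢ−x̄)² = 2628.100; SSW = ΣΣ(x−x̄ᵢ)² = 825.267
MSB = 2628.100/3 = 876.0333; MSW = 825.267/26 = 31.7410
F = MSB/MSW = 27.5994
df = (3, 26)
p-value (upper-tail) = 0.00000
→ bracket: p<0.01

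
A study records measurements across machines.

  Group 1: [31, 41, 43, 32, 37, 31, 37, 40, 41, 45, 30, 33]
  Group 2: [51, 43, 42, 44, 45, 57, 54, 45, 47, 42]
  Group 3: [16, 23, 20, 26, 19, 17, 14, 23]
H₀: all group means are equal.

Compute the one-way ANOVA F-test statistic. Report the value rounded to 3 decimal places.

Group means [36.75, 47.00, 19.75], grand mean 35.633
SSB = Σnᵢ(x̄ᵢ−x̄)² = 3325.217; SSW = ΣΣ(x−x̄ᵢ)² = 665.750
MSB = 3325.217/2 = 1662.6083; MSW = 665.750/27 = 24.6574
F = MSB/MSW = 67.4284
df = (2, 27)

test statistic = 67.428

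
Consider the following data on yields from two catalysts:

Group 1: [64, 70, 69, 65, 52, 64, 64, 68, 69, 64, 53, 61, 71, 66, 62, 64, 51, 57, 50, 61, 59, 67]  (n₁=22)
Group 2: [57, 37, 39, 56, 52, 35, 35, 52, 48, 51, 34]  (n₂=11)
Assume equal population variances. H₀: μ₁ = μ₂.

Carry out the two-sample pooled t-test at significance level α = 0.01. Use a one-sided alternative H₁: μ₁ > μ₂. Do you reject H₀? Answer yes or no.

x̄₁=62.318, s₁=6.282, n₁=22
x̄₂=45.091, s₂=9.104, n₂=11
s_p² = [21·6.282² + 10·9.104²]/31 = 53.4736
SE = √(s_p²·(1/22+1/11)) = 2.7003
t = (62.318−45.091)/2.7003 = 6.3797
df = 31
p-value (one-sided, H₁ greater) = 0.00000
At α=0.01: p < α → reject H₀

reject H₀: yes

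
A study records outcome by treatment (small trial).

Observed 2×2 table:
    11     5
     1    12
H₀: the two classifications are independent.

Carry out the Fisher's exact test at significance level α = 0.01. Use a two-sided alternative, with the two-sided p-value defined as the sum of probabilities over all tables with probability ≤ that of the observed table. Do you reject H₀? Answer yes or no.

reject H₀: yes

Margins: r₁=16, r₂=13, c₁=12, c₂=17, n=29
p_obs = C(16,11)·C(13,1)/C(29,12); sum pmf over tables with pmf ≤ p_obs
p-value (two-sided) = 0.00181
At α=0.01: p < α → reject H₀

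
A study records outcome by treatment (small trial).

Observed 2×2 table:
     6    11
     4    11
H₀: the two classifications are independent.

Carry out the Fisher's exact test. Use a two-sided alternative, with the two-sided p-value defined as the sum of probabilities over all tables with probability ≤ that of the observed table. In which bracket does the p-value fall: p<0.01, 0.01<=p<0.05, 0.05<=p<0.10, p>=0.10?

p-value bracket: p>=0.10

Margins: r₁=17, r₂=15, c₁=10, c₂=22, n=32
p_obs = C(17,6)·C(15,4)/C(32,10); sum pmf over tables with pmf ≤ p_obs
p-value (two-sided) = 0.71195
→ bracket: p>=0.10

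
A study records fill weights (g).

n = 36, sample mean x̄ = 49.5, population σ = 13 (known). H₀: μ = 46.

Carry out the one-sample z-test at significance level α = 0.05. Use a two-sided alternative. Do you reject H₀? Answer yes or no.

reject H₀: no

SE = σ/√n = 13/√36 = 2.1667
z = (x̄−μ₀)/SE = (49.5−46)/2.1667 = 1.6154
p-value (two-sided) = 0.10623
At α=0.05: p ≥ α → fail to reject H₀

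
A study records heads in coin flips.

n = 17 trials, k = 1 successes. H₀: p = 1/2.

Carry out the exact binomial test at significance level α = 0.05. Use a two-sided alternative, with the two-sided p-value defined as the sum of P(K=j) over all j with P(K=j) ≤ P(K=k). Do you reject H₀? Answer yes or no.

reject H₀: yes

Exact binomial: n=17, k=1, p₀=1/2=0.5000
P(X=j) = C(n,j)·p₀^j·(1−p₀)^(n−j); p = Σ P(X=j) over j with P(X=j) ≤ P(X=1)
p-value (two-sided) = 0.00027
At α=0.05: p < α → reject H₀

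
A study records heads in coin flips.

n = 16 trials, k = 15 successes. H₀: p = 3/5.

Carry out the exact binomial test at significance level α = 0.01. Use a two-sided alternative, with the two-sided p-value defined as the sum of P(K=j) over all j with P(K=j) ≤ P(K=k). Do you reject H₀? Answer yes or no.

reject H₀: yes

Exact binomial: n=16, k=15, p₀=3/5=0.6000
P(X=j) = C(n,j)·p₀^j·(1−p₀)^(n−j); p = Σ P(X=j) over j with P(X=j) ≤ P(X=15)
p-value (two-sided) = 0.00423
At α=0.01: p < α → reject H₀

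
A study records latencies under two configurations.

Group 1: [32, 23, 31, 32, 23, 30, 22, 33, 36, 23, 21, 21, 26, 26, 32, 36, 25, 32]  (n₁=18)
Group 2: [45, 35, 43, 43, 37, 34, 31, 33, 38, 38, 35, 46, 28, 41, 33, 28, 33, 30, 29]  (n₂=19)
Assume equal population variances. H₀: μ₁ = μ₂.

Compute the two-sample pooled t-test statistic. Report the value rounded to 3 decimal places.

test statistic = -4.346

x̄₁=28.000, s₁=5.179, n₁=18
x̄₂=35.789, s₂=5.692, n₂=19
s_p² = [17·5.179² + 18·5.692²]/35 = 29.6902
SE = √(s_p²·(1/18+1/19)) = 1.7922
t = (28.000−35.789)/1.7922 = -4.3462
df = 35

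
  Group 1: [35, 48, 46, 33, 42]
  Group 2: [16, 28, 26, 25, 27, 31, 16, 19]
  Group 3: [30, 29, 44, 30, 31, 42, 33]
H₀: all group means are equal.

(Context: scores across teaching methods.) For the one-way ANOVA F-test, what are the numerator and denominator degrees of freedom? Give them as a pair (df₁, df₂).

degrees of freedom = [2, 17]

k = 3 groups, N = 20 total
df = (k−1, N−k) = (3−1, 20−3) = (2, 17)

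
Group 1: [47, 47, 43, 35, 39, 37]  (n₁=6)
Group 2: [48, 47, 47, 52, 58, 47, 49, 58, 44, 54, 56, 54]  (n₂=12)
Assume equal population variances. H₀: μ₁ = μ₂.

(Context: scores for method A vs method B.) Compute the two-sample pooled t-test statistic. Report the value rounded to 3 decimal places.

test statistic = -4.020

x̄₁=41.333, s₁=5.125, n₁=6
x̄₂=51.167, s₂=4.783, n₂=12
s_p² = [5·5.125² + 11·4.783²]/16 = 23.9375
SE = √(s_p²·(1/6+1/12)) = 2.4463
t = (41.333−51.167)/2.4463 = -4.0197
df = 16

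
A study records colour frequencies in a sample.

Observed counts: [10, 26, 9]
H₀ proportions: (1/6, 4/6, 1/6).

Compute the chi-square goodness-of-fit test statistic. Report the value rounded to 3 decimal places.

test statistic = 1.667

n = 45; E_i = n·p_i = [7.50, 30.00, 7.50]
χ² = (10−7.50)²/7.50 + (26−30.00)²/30.00 + (9−7.50)²/7.50 = 1.6667
df = 2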